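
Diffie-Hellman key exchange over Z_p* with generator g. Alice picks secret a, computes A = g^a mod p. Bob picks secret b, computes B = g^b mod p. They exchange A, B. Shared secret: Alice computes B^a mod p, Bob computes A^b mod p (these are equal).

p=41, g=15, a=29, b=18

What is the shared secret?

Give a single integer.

Answer: 20

Derivation:
A = 15^29 mod 41  (bits of 29 = 11101)
  bit 0 = 1: r = r^2 * 15 mod 41 = 1^2 * 15 = 1*15 = 15
  bit 1 = 1: r = r^2 * 15 mod 41 = 15^2 * 15 = 20*15 = 13
  bit 2 = 1: r = r^2 * 15 mod 41 = 13^2 * 15 = 5*15 = 34
  bit 3 = 0: r = r^2 mod 41 = 34^2 = 8
  bit 4 = 1: r = r^2 * 15 mod 41 = 8^2 * 15 = 23*15 = 17
  -> A = 17
B = 15^18 mod 41  (bits of 18 = 10010)
  bit 0 = 1: r = r^2 * 15 mod 41 = 1^2 * 15 = 1*15 = 15
  bit 1 = 0: r = r^2 mod 41 = 15^2 = 20
  bit 2 = 0: r = r^2 mod 41 = 20^2 = 31
  bit 3 = 1: r = r^2 * 15 mod 41 = 31^2 * 15 = 18*15 = 24
  bit 4 = 0: r = r^2 mod 41 = 24^2 = 2
  -> B = 2
s = B^a = 2^29 mod 41  (bits of 29 = 11101)
  bit 0 = 1: r = r^2 * 2 mod 41 = 1^2 * 2 = 1*2 = 2
  bit 1 = 1: r = r^2 * 2 mod 41 = 2^2 * 2 = 4*2 = 8
  bit 2 = 1: r = r^2 * 2 mod 41 = 8^2 * 2 = 23*2 = 5
  bit 3 = 0: r = r^2 mod 41 = 5^2 = 25
  bit 4 = 1: r = r^2 * 2 mod 41 = 25^2 * 2 = 10*2 = 20
  -> s = B^a = 20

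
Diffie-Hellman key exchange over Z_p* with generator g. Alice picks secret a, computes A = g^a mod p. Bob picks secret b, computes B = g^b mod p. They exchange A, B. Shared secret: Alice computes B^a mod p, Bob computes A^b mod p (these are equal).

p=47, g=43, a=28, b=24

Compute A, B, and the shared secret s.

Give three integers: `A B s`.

Answer: 37 4 37

Derivation:
A = 43^28 mod 47  (bits of 28 = 11100)
  bit 0 = 1: r = r^2 * 43 mod 47 = 1^2 * 43 = 1*43 = 43
  bit 1 = 1: r = r^2 * 43 mod 47 = 43^2 * 43 = 16*43 = 30
  bit 2 = 1: r = r^2 * 43 mod 47 = 30^2 * 43 = 7*43 = 19
  bit 3 = 0: r = r^2 mod 47 = 19^2 = 32
  bit 4 = 0: r = r^2 mod 47 = 32^2 = 37
  -> A = 37
B = 43^24 mod 47  (bits of 24 = 11000)
  bit 0 = 1: r = r^2 * 43 mod 47 = 1^2 * 43 = 1*43 = 43
  bit 1 = 1: r = r^2 * 43 mod 47 = 43^2 * 43 = 16*43 = 30
  bit 2 = 0: r = r^2 mod 47 = 30^2 = 7
  bit 3 = 0: r = r^2 mod 47 = 7^2 = 2
  bit 4 = 0: r = r^2 mod 47 = 2^2 = 4
  -> B = 4
s = B^a = 4^28 mod 47  (bits of 28 = 11100)
  bit 0 = 1: r = r^2 * 4 mod 47 = 1^2 * 4 = 1*4 = 4
  bit 1 = 1: r = r^2 * 4 mod 47 = 4^2 * 4 = 16*4 = 17
  bit 2 = 1: r = r^2 * 4 mod 47 = 17^2 * 4 = 7*4 = 28
  bit 3 = 0: r = r^2 mod 47 = 28^2 = 32
  bit 4 = 0: r = r^2 mod 47 = 32^2 = 37
  -> s = B^a = 37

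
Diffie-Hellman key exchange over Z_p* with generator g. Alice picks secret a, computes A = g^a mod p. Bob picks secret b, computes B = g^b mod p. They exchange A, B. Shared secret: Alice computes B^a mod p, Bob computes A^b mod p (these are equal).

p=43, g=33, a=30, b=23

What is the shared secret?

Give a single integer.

A = 33^30 mod 43  (bits of 30 = 11110)
  bit 0 = 1: r = r^2 * 33 mod 43 = 1^2 * 33 = 1*33 = 33
  bit 1 = 1: r = r^2 * 33 mod 43 = 33^2 * 33 = 14*33 = 32
  bit 2 = 1: r = r^2 * 33 mod 43 = 32^2 * 33 = 35*33 = 37
  bit 3 = 1: r = r^2 * 33 mod 43 = 37^2 * 33 = 36*33 = 27
  bit 4 = 0: r = r^2 mod 43 = 27^2 = 41
  -> A = 41
B = 33^23 mod 43  (bits of 23 = 10111)
  bit 0 = 1: r = r^2 * 33 mod 43 = 1^2 * 33 = 1*33 = 33
  bit 1 = 0: r = r^2 mod 43 = 33^2 = 14
  bit 2 = 1: r = r^2 * 33 mod 43 = 14^2 * 33 = 24*33 = 18
  bit 3 = 1: r = r^2 * 33 mod 43 = 18^2 * 33 = 23*33 = 28
  bit 4 = 1: r = r^2 * 33 mod 43 = 28^2 * 33 = 10*33 = 29
  -> B = 29
s = B^a = 29^30 mod 43  (bits of 30 = 11110)
  bit 0 = 1: r = r^2 * 29 mod 43 = 1^2 * 29 = 1*29 = 29
  bit 1 = 1: r = r^2 * 29 mod 43 = 29^2 * 29 = 24*29 = 8
  bit 2 = 1: r = r^2 * 29 mod 43 = 8^2 * 29 = 21*29 = 7
  bit 3 = 1: r = r^2 * 29 mod 43 = 7^2 * 29 = 6*29 = 2
  bit 4 = 0: r = r^2 mod 43 = 2^2 = 4
  -> s = B^a = 4

Answer: 4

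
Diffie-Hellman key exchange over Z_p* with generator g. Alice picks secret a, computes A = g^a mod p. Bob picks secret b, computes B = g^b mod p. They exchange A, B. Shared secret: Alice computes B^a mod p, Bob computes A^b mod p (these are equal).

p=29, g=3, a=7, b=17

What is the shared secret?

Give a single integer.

A = 3^7 mod 29  (bits of 7 = 111)
  bit 0 = 1: r = r^2 * 3 mod 29 = 1^2 * 3 = 1*3 = 3
  bit 1 = 1: r = r^2 * 3 mod 29 = 3^2 * 3 = 9*3 = 27
  bit 2 = 1: r = r^2 * 3 mod 29 = 27^2 * 3 = 4*3 = 12
  -> A = 12
B = 3^17 mod 29  (bits of 17 = 10001)
  bit 0 = 1: r = r^2 * 3 mod 29 = 1^2 * 3 = 1*3 = 3
  bit 1 = 0: r = r^2 mod 29 = 3^2 = 9
  bit 2 = 0: r = r^2 mod 29 = 9^2 = 23
  bit 3 = 0: r = r^2 mod 29 = 23^2 = 7
  bit 4 = 1: r = r^2 * 3 mod 29 = 7^2 * 3 = 20*3 = 2
  -> B = 2
s = B^a = 2^7 mod 29  (bits of 7 = 111)
  bit 0 = 1: r = r^2 * 2 mod 29 = 1^2 * 2 = 1*2 = 2
  bit 1 = 1: r = r^2 * 2 mod 29 = 2^2 * 2 = 4*2 = 8
  bit 2 = 1: r = r^2 * 2 mod 29 = 8^2 * 2 = 6*2 = 12
  -> s = B^a = 12

Answer: 12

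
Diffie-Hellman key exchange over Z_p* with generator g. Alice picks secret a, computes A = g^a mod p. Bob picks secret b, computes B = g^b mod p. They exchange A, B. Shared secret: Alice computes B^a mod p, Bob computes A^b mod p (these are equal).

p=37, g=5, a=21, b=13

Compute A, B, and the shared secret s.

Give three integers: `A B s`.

Answer: 23 13 23

Derivation:
A = 5^21 mod 37  (bits of 21 = 10101)
  bit 0 = 1: r = r^2 * 5 mod 37 = 1^2 * 5 = 1*5 = 5
  bit 1 = 0: r = r^2 mod 37 = 5^2 = 25
  bit 2 = 1: r = r^2 * 5 mod 37 = 25^2 * 5 = 33*5 = 17
  bit 3 = 0: r = r^2 mod 37 = 17^2 = 30
  bit 4 = 1: r = r^2 * 5 mod 37 = 30^2 * 5 = 12*5 = 23
  -> A = 23
B = 5^13 mod 37  (bits of 13 = 1101)
  bit 0 = 1: r = r^2 * 5 mod 37 = 1^2 * 5 = 1*5 = 5
  bit 1 = 1: r = r^2 * 5 mod 37 = 5^2 * 5 = 25*5 = 14
  bit 2 = 0: r = r^2 mod 37 = 14^2 = 11
  bit 3 = 1: r = r^2 * 5 mod 37 = 11^2 * 5 = 10*5 = 13
  -> B = 13
s = B^a = 13^21 mod 37  (bits of 21 = 10101)
  bit 0 = 1: r = r^2 * 13 mod 37 = 1^2 * 13 = 1*13 = 13
  bit 1 = 0: r = r^2 mod 37 = 13^2 = 21
  bit 2 = 1: r = r^2 * 13 mod 37 = 21^2 * 13 = 34*13 = 35
  bit 3 = 0: r = r^2 mod 37 = 35^2 = 4
  bit 4 = 1: r = r^2 * 13 mod 37 = 4^2 * 13 = 16*13 = 23
  -> s = B^a = 23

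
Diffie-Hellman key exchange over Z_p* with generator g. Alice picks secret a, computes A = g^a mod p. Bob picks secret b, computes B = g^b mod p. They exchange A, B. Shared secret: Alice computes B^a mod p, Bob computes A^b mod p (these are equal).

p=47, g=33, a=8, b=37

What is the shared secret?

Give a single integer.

A = 33^8 mod 47  (bits of 8 = 1000)
  bit 0 = 1: r = r^2 * 33 mod 47 = 1^2 * 33 = 1*33 = 33
  bit 1 = 0: r = r^2 mod 47 = 33^2 = 8
  bit 2 = 0: r = r^2 mod 47 = 8^2 = 17
  bit 3 = 0: r = r^2 mod 47 = 17^2 = 7
  -> A = 7
B = 33^37 mod 47  (bits of 37 = 100101)
  bit 0 = 1: r = r^2 * 33 mod 47 = 1^2 * 33 = 1*33 = 33
  bit 1 = 0: r = r^2 mod 47 = 33^2 = 8
  bit 2 = 0: r = r^2 mod 47 = 8^2 = 17
  bit 3 = 1: r = r^2 * 33 mod 47 = 17^2 * 33 = 7*33 = 43
  bit 4 = 0: r = r^2 mod 47 = 43^2 = 16
  bit 5 = 1: r = r^2 * 33 mod 47 = 16^2 * 33 = 21*33 = 35
  -> B = 35
s = B^a = 35^8 mod 47  (bits of 8 = 1000)
  bit 0 = 1: r = r^2 * 35 mod 47 = 1^2 * 35 = 1*35 = 35
  bit 1 = 0: r = r^2 mod 47 = 35^2 = 3
  bit 2 = 0: r = r^2 mod 47 = 3^2 = 9
  bit 3 = 0: r = r^2 mod 47 = 9^2 = 34
  -> s = B^a = 34

Answer: 34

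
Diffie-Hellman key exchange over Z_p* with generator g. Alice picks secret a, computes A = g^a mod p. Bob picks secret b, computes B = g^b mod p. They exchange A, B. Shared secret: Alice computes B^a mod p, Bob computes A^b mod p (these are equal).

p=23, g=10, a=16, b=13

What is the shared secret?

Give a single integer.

Answer: 16

Derivation:
A = 10^16 mod 23  (bits of 16 = 10000)
  bit 0 = 1: r = r^2 * 10 mod 23 = 1^2 * 10 = 1*10 = 10
  bit 1 = 0: r = r^2 mod 23 = 10^2 = 8
  bit 2 = 0: r = r^2 mod 23 = 8^2 = 18
  bit 3 = 0: r = r^2 mod 23 = 18^2 = 2
  bit 4 = 0: r = r^2 mod 23 = 2^2 = 4
  -> A = 4
B = 10^13 mod 23  (bits of 13 = 1101)
  bit 0 = 1: r = r^2 * 10 mod 23 = 1^2 * 10 = 1*10 = 10
  bit 1 = 1: r = r^2 * 10 mod 23 = 10^2 * 10 = 8*10 = 11
  bit 2 = 0: r = r^2 mod 23 = 11^2 = 6
  bit 3 = 1: r = r^2 * 10 mod 23 = 6^2 * 10 = 13*10 = 15
  -> B = 15
s = B^a = 15^16 mod 23  (bits of 16 = 10000)
  bit 0 = 1: r = r^2 * 15 mod 23 = 1^2 * 15 = 1*15 = 15
  bit 1 = 0: r = r^2 mod 23 = 15^2 = 18
  bit 2 = 0: r = r^2 mod 23 = 18^2 = 2
  bit 3 = 0: r = r^2 mod 23 = 2^2 = 4
  bit 4 = 0: r = r^2 mod 23 = 4^2 = 16
  -> s = B^a = 16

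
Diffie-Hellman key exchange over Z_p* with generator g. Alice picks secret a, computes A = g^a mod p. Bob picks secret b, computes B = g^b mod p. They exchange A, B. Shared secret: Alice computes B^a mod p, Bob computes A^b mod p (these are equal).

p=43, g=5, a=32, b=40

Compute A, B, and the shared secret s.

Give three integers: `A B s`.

A = 5^32 mod 43  (bits of 32 = 100000)
  bit 0 = 1: r = r^2 * 5 mod 43 = 1^2 * 5 = 1*5 = 5
  bit 1 = 0: r = r^2 mod 43 = 5^2 = 25
  bit 2 = 0: r = r^2 mod 43 = 25^2 = 23
  bit 3 = 0: r = r^2 mod 43 = 23^2 = 13
  bit 4 = 0: r = r^2 mod 43 = 13^2 = 40
  bit 5 = 0: r = r^2 mod 43 = 40^2 = 9
  -> A = 9
B = 5^40 mod 43  (bits of 40 = 101000)
  bit 0 = 1: r = r^2 * 5 mod 43 = 1^2 * 5 = 1*5 = 5
  bit 1 = 0: r = r^2 mod 43 = 5^2 = 25
  bit 2 = 1: r = r^2 * 5 mod 43 = 25^2 * 5 = 23*5 = 29
  bit 3 = 0: r = r^2 mod 43 = 29^2 = 24
  bit 4 = 0: r = r^2 mod 43 = 24^2 = 17
  bit 5 = 0: r = r^2 mod 43 = 17^2 = 31
  -> B = 31
s = B^a = 31^32 mod 43  (bits of 32 = 100000)
  bit 0 = 1: r = r^2 * 31 mod 43 = 1^2 * 31 = 1*31 = 31
  bit 1 = 0: r = r^2 mod 43 = 31^2 = 15
  bit 2 = 0: r = r^2 mod 43 = 15^2 = 10
  bit 3 = 0: r = r^2 mod 43 = 10^2 = 14
  bit 4 = 0: r = r^2 mod 43 = 14^2 = 24
  bit 5 = 0: r = r^2 mod 43 = 24^2 = 17
  -> s = B^a = 17

Answer: 9 31 17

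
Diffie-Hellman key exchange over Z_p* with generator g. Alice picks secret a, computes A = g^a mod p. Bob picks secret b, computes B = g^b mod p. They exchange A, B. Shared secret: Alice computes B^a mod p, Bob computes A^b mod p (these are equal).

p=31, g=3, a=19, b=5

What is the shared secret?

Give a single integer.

Answer: 26

Derivation:
A = 3^19 mod 31  (bits of 19 = 10011)
  bit 0 = 1: r = r^2 * 3 mod 31 = 1^2 * 3 = 1*3 = 3
  bit 1 = 0: r = r^2 mod 31 = 3^2 = 9
  bit 2 = 0: r = r^2 mod 31 = 9^2 = 19
  bit 3 = 1: r = r^2 * 3 mod 31 = 19^2 * 3 = 20*3 = 29
  bit 4 = 1: r = r^2 * 3 mod 31 = 29^2 * 3 = 4*3 = 12
  -> A = 12
B = 3^5 mod 31  (bits of 5 = 101)
  bit 0 = 1: r = r^2 * 3 mod 31 = 1^2 * 3 = 1*3 = 3
  bit 1 = 0: r = r^2 mod 31 = 3^2 = 9
  bit 2 = 1: r = r^2 * 3 mod 31 = 9^2 * 3 = 19*3 = 26
  -> B = 26
s = B^a = 26^19 mod 31  (bits of 19 = 10011)
  bit 0 = 1: r = r^2 * 26 mod 31 = 1^2 * 26 = 1*26 = 26
  bit 1 = 0: r = r^2 mod 31 = 26^2 = 25
  bit 2 = 0: r = r^2 mod 31 = 25^2 = 5
  bit 3 = 1: r = r^2 * 26 mod 31 = 5^2 * 26 = 25*26 = 30
  bit 4 = 1: r = r^2 * 26 mod 31 = 30^2 * 26 = 1*26 = 26
  -> s = B^a = 26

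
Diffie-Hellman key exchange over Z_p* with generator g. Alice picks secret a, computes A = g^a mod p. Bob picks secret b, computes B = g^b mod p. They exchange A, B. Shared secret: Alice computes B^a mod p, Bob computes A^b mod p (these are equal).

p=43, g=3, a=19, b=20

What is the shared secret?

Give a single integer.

A = 3^19 mod 43  (bits of 19 = 10011)
  bit 0 = 1: r = r^2 * 3 mod 43 = 1^2 * 3 = 1*3 = 3
  bit 1 = 0: r = r^2 mod 43 = 3^2 = 9
  bit 2 = 0: r = r^2 mod 43 = 9^2 = 38
  bit 3 = 1: r = r^2 * 3 mod 43 = 38^2 * 3 = 25*3 = 32
  bit 4 = 1: r = r^2 * 3 mod 43 = 32^2 * 3 = 35*3 = 19
  -> A = 19
B = 3^20 mod 43  (bits of 20 = 10100)
  bit 0 = 1: r = r^2 * 3 mod 43 = 1^2 * 3 = 1*3 = 3
  bit 1 = 0: r = r^2 mod 43 = 3^2 = 9
  bit 2 = 1: r = r^2 * 3 mod 43 = 9^2 * 3 = 38*3 = 28
  bit 3 = 0: r = r^2 mod 43 = 28^2 = 10
  bit 4 = 0: r = r^2 mod 43 = 10^2 = 14
  -> B = 14
s = B^a = 14^19 mod 43  (bits of 19 = 10011)
  bit 0 = 1: r = r^2 * 14 mod 43 = 1^2 * 14 = 1*14 = 14
  bit 1 = 0: r = r^2 mod 43 = 14^2 = 24
  bit 2 = 0: r = r^2 mod 43 = 24^2 = 17
  bit 3 = 1: r = r^2 * 14 mod 43 = 17^2 * 14 = 31*14 = 4
  bit 4 = 1: r = r^2 * 14 mod 43 = 4^2 * 14 = 16*14 = 9
  -> s = B^a = 9

Answer: 9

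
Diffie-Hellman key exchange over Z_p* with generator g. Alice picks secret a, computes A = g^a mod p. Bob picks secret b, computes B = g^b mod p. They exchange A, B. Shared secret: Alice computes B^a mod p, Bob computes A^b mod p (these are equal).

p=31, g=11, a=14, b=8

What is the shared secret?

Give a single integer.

A = 11^14 mod 31  (bits of 14 = 1110)
  bit 0 = 1: r = r^2 * 11 mod 31 = 1^2 * 11 = 1*11 = 11
  bit 1 = 1: r = r^2 * 11 mod 31 = 11^2 * 11 = 28*11 = 29
  bit 2 = 1: r = r^2 * 11 mod 31 = 29^2 * 11 = 4*11 = 13
  bit 3 = 0: r = r^2 mod 31 = 13^2 = 14
  -> A = 14
B = 11^8 mod 31  (bits of 8 = 1000)
  bit 0 = 1: r = r^2 * 11 mod 31 = 1^2 * 11 = 1*11 = 11
  bit 1 = 0: r = r^2 mod 31 = 11^2 = 28
  bit 2 = 0: r = r^2 mod 31 = 28^2 = 9
  bit 3 = 0: r = r^2 mod 31 = 9^2 = 19
  -> B = 19
s = B^a = 19^14 mod 31  (bits of 14 = 1110)
  bit 0 = 1: r = r^2 * 19 mod 31 = 1^2 * 19 = 1*19 = 19
  bit 1 = 1: r = r^2 * 19 mod 31 = 19^2 * 19 = 20*19 = 8
  bit 2 = 1: r = r^2 * 19 mod 31 = 8^2 * 19 = 2*19 = 7
  bit 3 = 0: r = r^2 mod 31 = 7^2 = 18
  -> s = B^a = 18

Answer: 18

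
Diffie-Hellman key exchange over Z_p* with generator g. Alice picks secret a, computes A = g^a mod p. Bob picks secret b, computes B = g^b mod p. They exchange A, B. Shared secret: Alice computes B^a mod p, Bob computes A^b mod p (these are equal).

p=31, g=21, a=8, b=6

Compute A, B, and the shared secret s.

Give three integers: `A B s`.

Answer: 14 2 8

Derivation:
A = 21^8 mod 31  (bits of 8 = 1000)
  bit 0 = 1: r = r^2 * 21 mod 31 = 1^2 * 21 = 1*21 = 21
  bit 1 = 0: r = r^2 mod 31 = 21^2 = 7
  bit 2 = 0: r = r^2 mod 31 = 7^2 = 18
  bit 3 = 0: r = r^2 mod 31 = 18^2 = 14
  -> A = 14
B = 21^6 mod 31  (bits of 6 = 110)
  bit 0 = 1: r = r^2 * 21 mod 31 = 1^2 * 21 = 1*21 = 21
  bit 1 = 1: r = r^2 * 21 mod 31 = 21^2 * 21 = 7*21 = 23
  bit 2 = 0: r = r^2 mod 31 = 23^2 = 2
  -> B = 2
s = B^a = 2^8 mod 31  (bits of 8 = 1000)
  bit 0 = 1: r = r^2 * 2 mod 31 = 1^2 * 2 = 1*2 = 2
  bit 1 = 0: r = r^2 mod 31 = 2^2 = 4
  bit 2 = 0: r = r^2 mod 31 = 4^2 = 16
  bit 3 = 0: r = r^2 mod 31 = 16^2 = 8
  -> s = B^a = 8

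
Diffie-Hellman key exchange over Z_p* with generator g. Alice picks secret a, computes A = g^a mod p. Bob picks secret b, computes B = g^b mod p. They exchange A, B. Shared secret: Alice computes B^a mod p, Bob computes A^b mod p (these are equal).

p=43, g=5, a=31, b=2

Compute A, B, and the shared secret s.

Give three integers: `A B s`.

A = 5^31 mod 43  (bits of 31 = 11111)
  bit 0 = 1: r = r^2 * 5 mod 43 = 1^2 * 5 = 1*5 = 5
  bit 1 = 1: r = r^2 * 5 mod 43 = 5^2 * 5 = 25*5 = 39
  bit 2 = 1: r = r^2 * 5 mod 43 = 39^2 * 5 = 16*5 = 37
  bit 3 = 1: r = r^2 * 5 mod 43 = 37^2 * 5 = 36*5 = 8
  bit 4 = 1: r = r^2 * 5 mod 43 = 8^2 * 5 = 21*5 = 19
  -> A = 19
B = 5^2 mod 43  (bits of 2 = 10)
  bit 0 = 1: r = r^2 * 5 mod 43 = 1^2 * 5 = 1*5 = 5
  bit 1 = 0: r = r^2 mod 43 = 5^2 = 25
  -> B = 25
s = B^a = 25^31 mod 43  (bits of 31 = 11111)
  bit 0 = 1: r = r^2 * 25 mod 43 = 1^2 * 25 = 1*25 = 25
  bit 1 = 1: r = r^2 * 25 mod 43 = 25^2 * 25 = 23*25 = 16
  bit 2 = 1: r = r^2 * 25 mod 43 = 16^2 * 25 = 41*25 = 36
  bit 3 = 1: r = r^2 * 25 mod 43 = 36^2 * 25 = 6*25 = 21
  bit 4 = 1: r = r^2 * 25 mod 43 = 21^2 * 25 = 11*25 = 17
  -> s = B^a = 17

Answer: 19 25 17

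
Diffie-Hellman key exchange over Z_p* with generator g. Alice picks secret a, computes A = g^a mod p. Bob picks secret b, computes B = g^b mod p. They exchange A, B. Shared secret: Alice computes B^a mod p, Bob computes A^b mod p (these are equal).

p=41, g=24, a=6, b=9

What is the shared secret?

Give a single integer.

Answer: 5

Derivation:
A = 24^6 mod 41  (bits of 6 = 110)
  bit 0 = 1: r = r^2 * 24 mod 41 = 1^2 * 24 = 1*24 = 24
  bit 1 = 1: r = r^2 * 24 mod 41 = 24^2 * 24 = 2*24 = 7
  bit 2 = 0: r = r^2 mod 41 = 7^2 = 8
  -> A = 8
B = 24^9 mod 41  (bits of 9 = 1001)
  bit 0 = 1: r = r^2 * 24 mod 41 = 1^2 * 24 = 1*24 = 24
  bit 1 = 0: r = r^2 mod 41 = 24^2 = 2
  bit 2 = 0: r = r^2 mod 41 = 2^2 = 4
  bit 3 = 1: r = r^2 * 24 mod 41 = 4^2 * 24 = 16*24 = 15
  -> B = 15
s = B^a = 15^6 mod 41  (bits of 6 = 110)
  bit 0 = 1: r = r^2 * 15 mod 41 = 1^2 * 15 = 1*15 = 15
  bit 1 = 1: r = r^2 * 15 mod 41 = 15^2 * 15 = 20*15 = 13
  bit 2 = 0: r = r^2 mod 41 = 13^2 = 5
  -> s = B^a = 5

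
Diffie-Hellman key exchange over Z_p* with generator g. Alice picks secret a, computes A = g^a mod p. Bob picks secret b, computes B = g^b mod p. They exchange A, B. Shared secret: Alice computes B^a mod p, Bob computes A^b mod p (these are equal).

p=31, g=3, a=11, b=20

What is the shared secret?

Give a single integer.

A = 3^11 mod 31  (bits of 11 = 1011)
  bit 0 = 1: r = r^2 * 3 mod 31 = 1^2 * 3 = 1*3 = 3
  bit 1 = 0: r = r^2 mod 31 = 3^2 = 9
  bit 2 = 1: r = r^2 * 3 mod 31 = 9^2 * 3 = 19*3 = 26
  bit 3 = 1: r = r^2 * 3 mod 31 = 26^2 * 3 = 25*3 = 13
  -> A = 13
B = 3^20 mod 31  (bits of 20 = 10100)
  bit 0 = 1: r = r^2 * 3 mod 31 = 1^2 * 3 = 1*3 = 3
  bit 1 = 0: r = r^2 mod 31 = 3^2 = 9
  bit 2 = 1: r = r^2 * 3 mod 31 = 9^2 * 3 = 19*3 = 26
  bit 3 = 0: r = r^2 mod 31 = 26^2 = 25
  bit 4 = 0: r = r^2 mod 31 = 25^2 = 5
  -> B = 5
s = B^a = 5^11 mod 31  (bits of 11 = 1011)
  bit 0 = 1: r = r^2 * 5 mod 31 = 1^2 * 5 = 1*5 = 5
  bit 1 = 0: r = r^2 mod 31 = 5^2 = 25
  bit 2 = 1: r = r^2 * 5 mod 31 = 25^2 * 5 = 5*5 = 25
  bit 3 = 1: r = r^2 * 5 mod 31 = 25^2 * 5 = 5*5 = 25
  -> s = B^a = 25

Answer: 25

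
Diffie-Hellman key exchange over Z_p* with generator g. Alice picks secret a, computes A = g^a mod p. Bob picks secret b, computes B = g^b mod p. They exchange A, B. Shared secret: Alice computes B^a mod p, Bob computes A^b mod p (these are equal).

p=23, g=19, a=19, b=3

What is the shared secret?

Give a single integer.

A = 19^19 mod 23  (bits of 19 = 10011)
  bit 0 = 1: r = r^2 * 19 mod 23 = 1^2 * 19 = 1*19 = 19
  bit 1 = 0: r = r^2 mod 23 = 19^2 = 16
  bit 2 = 0: r = r^2 mod 23 = 16^2 = 3
  bit 3 = 1: r = r^2 * 19 mod 23 = 3^2 * 19 = 9*19 = 10
  bit 4 = 1: r = r^2 * 19 mod 23 = 10^2 * 19 = 8*19 = 14
  -> A = 14
B = 19^3 mod 23  (bits of 3 = 11)
  bit 0 = 1: r = r^2 * 19 mod 23 = 1^2 * 19 = 1*19 = 19
  bit 1 = 1: r = r^2 * 19 mod 23 = 19^2 * 19 = 16*19 = 5
  -> B = 5
s = B^a = 5^19 mod 23  (bits of 19 = 10011)
  bit 0 = 1: r = r^2 * 5 mod 23 = 1^2 * 5 = 1*5 = 5
  bit 1 = 0: r = r^2 mod 23 = 5^2 = 2
  bit 2 = 0: r = r^2 mod 23 = 2^2 = 4
  bit 3 = 1: r = r^2 * 5 mod 23 = 4^2 * 5 = 16*5 = 11
  bit 4 = 1: r = r^2 * 5 mod 23 = 11^2 * 5 = 6*5 = 7
  -> s = B^a = 7

Answer: 7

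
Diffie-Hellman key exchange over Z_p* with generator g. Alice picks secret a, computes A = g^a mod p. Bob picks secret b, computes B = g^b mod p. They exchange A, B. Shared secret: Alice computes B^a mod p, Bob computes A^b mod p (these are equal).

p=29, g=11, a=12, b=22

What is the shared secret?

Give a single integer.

Answer: 23

Derivation:
A = 11^12 mod 29  (bits of 12 = 1100)
  bit 0 = 1: r = r^2 * 11 mod 29 = 1^2 * 11 = 1*11 = 11
  bit 1 = 1: r = r^2 * 11 mod 29 = 11^2 * 11 = 5*11 = 26
  bit 2 = 0: r = r^2 mod 29 = 26^2 = 9
  bit 3 = 0: r = r^2 mod 29 = 9^2 = 23
  -> A = 23
B = 11^22 mod 29  (bits of 22 = 10110)
  bit 0 = 1: r = r^2 * 11 mod 29 = 1^2 * 11 = 1*11 = 11
  bit 1 = 0: r = r^2 mod 29 = 11^2 = 5
  bit 2 = 1: r = r^2 * 11 mod 29 = 5^2 * 11 = 25*11 = 14
  bit 3 = 1: r = r^2 * 11 mod 29 = 14^2 * 11 = 22*11 = 10
  bit 4 = 0: r = r^2 mod 29 = 10^2 = 13
  -> B = 13
s = B^a = 13^12 mod 29  (bits of 12 = 1100)
  bit 0 = 1: r = r^2 * 13 mod 29 = 1^2 * 13 = 1*13 = 13
  bit 1 = 1: r = r^2 * 13 mod 29 = 13^2 * 13 = 24*13 = 22
  bit 2 = 0: r = r^2 mod 29 = 22^2 = 20
  bit 3 = 0: r = r^2 mod 29 = 20^2 = 23
  -> s = B^a = 23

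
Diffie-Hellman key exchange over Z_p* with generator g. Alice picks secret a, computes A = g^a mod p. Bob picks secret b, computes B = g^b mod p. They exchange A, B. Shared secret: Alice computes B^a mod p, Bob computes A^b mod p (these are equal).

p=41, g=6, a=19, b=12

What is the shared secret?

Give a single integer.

Answer: 31

Derivation:
A = 6^19 mod 41  (bits of 19 = 10011)
  bit 0 = 1: r = r^2 * 6 mod 41 = 1^2 * 6 = 1*6 = 6
  bit 1 = 0: r = r^2 mod 41 = 6^2 = 36
  bit 2 = 0: r = r^2 mod 41 = 36^2 = 25
  bit 3 = 1: r = r^2 * 6 mod 41 = 25^2 * 6 = 10*6 = 19
  bit 4 = 1: r = r^2 * 6 mod 41 = 19^2 * 6 = 33*6 = 34
  -> A = 34
B = 6^12 mod 41  (bits of 12 = 1100)
  bit 0 = 1: r = r^2 * 6 mod 41 = 1^2 * 6 = 1*6 = 6
  bit 1 = 1: r = r^2 * 6 mod 41 = 6^2 * 6 = 36*6 = 11
  bit 2 = 0: r = r^2 mod 41 = 11^2 = 39
  bit 3 = 0: r = r^2 mod 41 = 39^2 = 4
  -> B = 4
s = B^a = 4^19 mod 41  (bits of 19 = 10011)
  bit 0 = 1: r = r^2 * 4 mod 41 = 1^2 * 4 = 1*4 = 4
  bit 1 = 0: r = r^2 mod 41 = 4^2 = 16
  bit 2 = 0: r = r^2 mod 41 = 16^2 = 10
  bit 3 = 1: r = r^2 * 4 mod 41 = 10^2 * 4 = 18*4 = 31
  bit 4 = 1: r = r^2 * 4 mod 41 = 31^2 * 4 = 18*4 = 31
  -> s = B^a = 31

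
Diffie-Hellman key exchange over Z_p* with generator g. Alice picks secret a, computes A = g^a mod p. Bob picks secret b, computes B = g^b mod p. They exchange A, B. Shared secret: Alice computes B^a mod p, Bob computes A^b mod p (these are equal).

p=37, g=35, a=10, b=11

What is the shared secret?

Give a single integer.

Answer: 4

Derivation:
A = 35^10 mod 37  (bits of 10 = 1010)
  bit 0 = 1: r = r^2 * 35 mod 37 = 1^2 * 35 = 1*35 = 35
  bit 1 = 0: r = r^2 mod 37 = 35^2 = 4
  bit 2 = 1: r = r^2 * 35 mod 37 = 4^2 * 35 = 16*35 = 5
  bit 3 = 0: r = r^2 mod 37 = 5^2 = 25
  -> A = 25
B = 35^11 mod 37  (bits of 11 = 1011)
  bit 0 = 1: r = r^2 * 35 mod 37 = 1^2 * 35 = 1*35 = 35
  bit 1 = 0: r = r^2 mod 37 = 35^2 = 4
  bit 2 = 1: r = r^2 * 35 mod 37 = 4^2 * 35 = 16*35 = 5
  bit 3 = 1: r = r^2 * 35 mod 37 = 5^2 * 35 = 25*35 = 24
  -> B = 24
s = B^a = 24^10 mod 37  (bits of 10 = 1010)
  bit 0 = 1: r = r^2 * 24 mod 37 = 1^2 * 24 = 1*24 = 24
  bit 1 = 0: r = r^2 mod 37 = 24^2 = 21
  bit 2 = 1: r = r^2 * 24 mod 37 = 21^2 * 24 = 34*24 = 2
  bit 3 = 0: r = r^2 mod 37 = 2^2 = 4
  -> s = B^a = 4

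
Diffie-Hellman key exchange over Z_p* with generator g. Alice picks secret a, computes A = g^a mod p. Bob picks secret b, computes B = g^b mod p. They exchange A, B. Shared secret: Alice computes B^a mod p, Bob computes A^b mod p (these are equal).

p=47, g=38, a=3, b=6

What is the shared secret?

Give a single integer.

A = 38^3 mod 47  (bits of 3 = 11)
  bit 0 = 1: r = r^2 * 38 mod 47 = 1^2 * 38 = 1*38 = 38
  bit 1 = 1: r = r^2 * 38 mod 47 = 38^2 * 38 = 34*38 = 23
  -> A = 23
B = 38^6 mod 47  (bits of 6 = 110)
  bit 0 = 1: r = r^2 * 38 mod 47 = 1^2 * 38 = 1*38 = 38
  bit 1 = 1: r = r^2 * 38 mod 47 = 38^2 * 38 = 34*38 = 23
  bit 2 = 0: r = r^2 mod 47 = 23^2 = 12
  -> B = 12
s = B^a = 12^3 mod 47  (bits of 3 = 11)
  bit 0 = 1: r = r^2 * 12 mod 47 = 1^2 * 12 = 1*12 = 12
  bit 1 = 1: r = r^2 * 12 mod 47 = 12^2 * 12 = 3*12 = 36
  -> s = B^a = 36

Answer: 36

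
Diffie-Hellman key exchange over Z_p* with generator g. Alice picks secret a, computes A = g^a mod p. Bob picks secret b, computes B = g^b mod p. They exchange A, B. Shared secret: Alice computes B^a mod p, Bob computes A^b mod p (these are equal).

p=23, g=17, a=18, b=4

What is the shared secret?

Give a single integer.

A = 17^18 mod 23  (bits of 18 = 10010)
  bit 0 = 1: r = r^2 * 17 mod 23 = 1^2 * 17 = 1*17 = 17
  bit 1 = 0: r = r^2 mod 23 = 17^2 = 13
  bit 2 = 0: r = r^2 mod 23 = 13^2 = 8
  bit 3 = 1: r = r^2 * 17 mod 23 = 8^2 * 17 = 18*17 = 7
  bit 4 = 0: r = r^2 mod 23 = 7^2 = 3
  -> A = 3
B = 17^4 mod 23  (bits of 4 = 100)
  bit 0 = 1: r = r^2 * 17 mod 23 = 1^2 * 17 = 1*17 = 17
  bit 1 = 0: r = r^2 mod 23 = 17^2 = 13
  bit 2 = 0: r = r^2 mod 23 = 13^2 = 8
  -> B = 8
s = B^a = 8^18 mod 23  (bits of 18 = 10010)
  bit 0 = 1: r = r^2 * 8 mod 23 = 1^2 * 8 = 1*8 = 8
  bit 1 = 0: r = r^2 mod 23 = 8^2 = 18
  bit 2 = 0: r = r^2 mod 23 = 18^2 = 2
  bit 3 = 1: r = r^2 * 8 mod 23 = 2^2 * 8 = 4*8 = 9
  bit 4 = 0: r = r^2 mod 23 = 9^2 = 12
  -> s = B^a = 12

Answer: 12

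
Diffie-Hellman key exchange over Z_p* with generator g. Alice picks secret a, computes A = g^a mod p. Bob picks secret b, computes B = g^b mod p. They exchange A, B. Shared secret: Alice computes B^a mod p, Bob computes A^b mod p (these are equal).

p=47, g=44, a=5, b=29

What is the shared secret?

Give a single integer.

A = 44^5 mod 47  (bits of 5 = 101)
  bit 0 = 1: r = r^2 * 44 mod 47 = 1^2 * 44 = 1*44 = 44
  bit 1 = 0: r = r^2 mod 47 = 44^2 = 9
  bit 2 = 1: r = r^2 * 44 mod 47 = 9^2 * 44 = 34*44 = 39
  -> A = 39
B = 44^29 mod 47  (bits of 29 = 11101)
  bit 0 = 1: r = r^2 * 44 mod 47 = 1^2 * 44 = 1*44 = 44
  bit 1 = 1: r = r^2 * 44 mod 47 = 44^2 * 44 = 9*44 = 20
  bit 2 = 1: r = r^2 * 44 mod 47 = 20^2 * 44 = 24*44 = 22
  bit 3 = 0: r = r^2 mod 47 = 22^2 = 14
  bit 4 = 1: r = r^2 * 44 mod 47 = 14^2 * 44 = 8*44 = 23
  -> B = 23
s = B^a = 23^5 mod 47  (bits of 5 = 101)
  bit 0 = 1: r = r^2 * 23 mod 47 = 1^2 * 23 = 1*23 = 23
  bit 1 = 0: r = r^2 mod 47 = 23^2 = 12
  bit 2 = 1: r = r^2 * 23 mod 47 = 12^2 * 23 = 3*23 = 22
  -> s = B^a = 22

Answer: 22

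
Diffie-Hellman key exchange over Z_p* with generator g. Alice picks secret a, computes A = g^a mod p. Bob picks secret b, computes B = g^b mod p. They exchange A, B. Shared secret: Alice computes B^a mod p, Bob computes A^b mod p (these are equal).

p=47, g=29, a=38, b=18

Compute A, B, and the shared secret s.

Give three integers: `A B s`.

Answer: 37 7 3

Derivation:
A = 29^38 mod 47  (bits of 38 = 100110)
  bit 0 = 1: r = r^2 * 29 mod 47 = 1^2 * 29 = 1*29 = 29
  bit 1 = 0: r = r^2 mod 47 = 29^2 = 42
  bit 2 = 0: r = r^2 mod 47 = 42^2 = 25
  bit 3 = 1: r = r^2 * 29 mod 47 = 25^2 * 29 = 14*29 = 30
  bit 4 = 1: r = r^2 * 29 mod 47 = 30^2 * 29 = 7*29 = 15
  bit 5 = 0: r = r^2 mod 47 = 15^2 = 37
  -> A = 37
B = 29^18 mod 47  (bits of 18 = 10010)
  bit 0 = 1: r = r^2 * 29 mod 47 = 1^2 * 29 = 1*29 = 29
  bit 1 = 0: r = r^2 mod 47 = 29^2 = 42
  bit 2 = 0: r = r^2 mod 47 = 42^2 = 25
  bit 3 = 1: r = r^2 * 29 mod 47 = 25^2 * 29 = 14*29 = 30
  bit 4 = 0: r = r^2 mod 47 = 30^2 = 7
  -> B = 7
s = B^a = 7^38 mod 47  (bits of 38 = 100110)
  bit 0 = 1: r = r^2 * 7 mod 47 = 1^2 * 7 = 1*7 = 7
  bit 1 = 0: r = r^2 mod 47 = 7^2 = 2
  bit 2 = 0: r = r^2 mod 47 = 2^2 = 4
  bit 3 = 1: r = r^2 * 7 mod 47 = 4^2 * 7 = 16*7 = 18
  bit 4 = 1: r = r^2 * 7 mod 47 = 18^2 * 7 = 42*7 = 12
  bit 5 = 0: r = r^2 mod 47 = 12^2 = 3
  -> s = B^a = 3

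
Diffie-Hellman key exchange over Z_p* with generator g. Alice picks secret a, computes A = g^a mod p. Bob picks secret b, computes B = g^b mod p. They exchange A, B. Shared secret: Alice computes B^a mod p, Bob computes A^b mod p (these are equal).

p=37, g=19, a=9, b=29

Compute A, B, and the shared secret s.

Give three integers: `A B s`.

A = 19^9 mod 37  (bits of 9 = 1001)
  bit 0 = 1: r = r^2 * 19 mod 37 = 1^2 * 19 = 1*19 = 19
  bit 1 = 0: r = r^2 mod 37 = 19^2 = 28
  bit 2 = 0: r = r^2 mod 37 = 28^2 = 7
  bit 3 = 1: r = r^2 * 19 mod 37 = 7^2 * 19 = 12*19 = 6
  -> A = 6
B = 19^29 mod 37  (bits of 29 = 11101)
  bit 0 = 1: r = r^2 * 19 mod 37 = 1^2 * 19 = 1*19 = 19
  bit 1 = 1: r = r^2 * 19 mod 37 = 19^2 * 19 = 28*19 = 14
  bit 2 = 1: r = r^2 * 19 mod 37 = 14^2 * 19 = 11*19 = 24
  bit 3 = 0: r = r^2 mod 37 = 24^2 = 21
  bit 4 = 1: r = r^2 * 19 mod 37 = 21^2 * 19 = 34*19 = 17
  -> B = 17
s = B^a = 17^9 mod 37  (bits of 9 = 1001)
  bit 0 = 1: r = r^2 * 17 mod 37 = 1^2 * 17 = 1*17 = 17
  bit 1 = 0: r = r^2 mod 37 = 17^2 = 30
  bit 2 = 0: r = r^2 mod 37 = 30^2 = 12
  bit 3 = 1: r = r^2 * 17 mod 37 = 12^2 * 17 = 33*17 = 6
  -> s = B^a = 6

Answer: 6 17 6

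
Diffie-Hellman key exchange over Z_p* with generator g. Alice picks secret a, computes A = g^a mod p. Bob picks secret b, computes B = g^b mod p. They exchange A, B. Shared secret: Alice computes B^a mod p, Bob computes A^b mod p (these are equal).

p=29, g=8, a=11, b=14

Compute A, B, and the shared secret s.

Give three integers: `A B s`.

Answer: 3 28 28

Derivation:
A = 8^11 mod 29  (bits of 11 = 1011)
  bit 0 = 1: r = r^2 * 8 mod 29 = 1^2 * 8 = 1*8 = 8
  bit 1 = 0: r = r^2 mod 29 = 8^2 = 6
  bit 2 = 1: r = r^2 * 8 mod 29 = 6^2 * 8 = 7*8 = 27
  bit 3 = 1: r = r^2 * 8 mod 29 = 27^2 * 8 = 4*8 = 3
  -> A = 3
B = 8^14 mod 29  (bits of 14 = 1110)
  bit 0 = 1: r = r^2 * 8 mod 29 = 1^2 * 8 = 1*8 = 8
  bit 1 = 1: r = r^2 * 8 mod 29 = 8^2 * 8 = 6*8 = 19
  bit 2 = 1: r = r^2 * 8 mod 29 = 19^2 * 8 = 13*8 = 17
  bit 3 = 0: r = r^2 mod 29 = 17^2 = 28
  -> B = 28
s = B^a = 28^11 mod 29  (bits of 11 = 1011)
  bit 0 = 1: r = r^2 * 28 mod 29 = 1^2 * 28 = 1*28 = 28
  bit 1 = 0: r = r^2 mod 29 = 28^2 = 1
  bit 2 = 1: r = r^2 * 28 mod 29 = 1^2 * 28 = 1*28 = 28
  bit 3 = 1: r = r^2 * 28 mod 29 = 28^2 * 28 = 1*28 = 28
  -> s = B^a = 28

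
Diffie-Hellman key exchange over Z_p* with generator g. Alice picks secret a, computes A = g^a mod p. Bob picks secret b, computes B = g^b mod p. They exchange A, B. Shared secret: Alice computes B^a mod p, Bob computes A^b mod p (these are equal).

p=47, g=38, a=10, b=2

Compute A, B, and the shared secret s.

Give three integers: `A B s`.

A = 38^10 mod 47  (bits of 10 = 1010)
  bit 0 = 1: r = r^2 * 38 mod 47 = 1^2 * 38 = 1*38 = 38
  bit 1 = 0: r = r^2 mod 47 = 38^2 = 34
  bit 2 = 1: r = r^2 * 38 mod 47 = 34^2 * 38 = 28*38 = 30
  bit 3 = 0: r = r^2 mod 47 = 30^2 = 7
  -> A = 7
B = 38^2 mod 47  (bits of 2 = 10)
  bit 0 = 1: r = r^2 * 38 mod 47 = 1^2 * 38 = 1*38 = 38
  bit 1 = 0: r = r^2 mod 47 = 38^2 = 34
  -> B = 34
s = B^a = 34^10 mod 47  (bits of 10 = 1010)
  bit 0 = 1: r = r^2 * 34 mod 47 = 1^2 * 34 = 1*34 = 34
  bit 1 = 0: r = r^2 mod 47 = 34^2 = 28
  bit 2 = 1: r = r^2 * 34 mod 47 = 28^2 * 34 = 32*34 = 7
  bit 3 = 0: r = r^2 mod 47 = 7^2 = 2
  -> s = B^a = 2

Answer: 7 34 2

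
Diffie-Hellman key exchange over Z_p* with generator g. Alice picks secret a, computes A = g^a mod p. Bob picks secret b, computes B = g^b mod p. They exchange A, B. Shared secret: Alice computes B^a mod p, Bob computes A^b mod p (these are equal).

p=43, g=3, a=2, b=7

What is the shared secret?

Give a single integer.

A = 3^2 mod 43  (bits of 2 = 10)
  bit 0 = 1: r = r^2 * 3 mod 43 = 1^2 * 3 = 1*3 = 3
  bit 1 = 0: r = r^2 mod 43 = 3^2 = 9
  -> A = 9
B = 3^7 mod 43  (bits of 7 = 111)
  bit 0 = 1: r = r^2 * 3 mod 43 = 1^2 * 3 = 1*3 = 3
  bit 1 = 1: r = r^2 * 3 mod 43 = 3^2 * 3 = 9*3 = 27
  bit 2 = 1: r = r^2 * 3 mod 43 = 27^2 * 3 = 41*3 = 37
  -> B = 37
s = B^a = 37^2 mod 43  (bits of 2 = 10)
  bit 0 = 1: r = r^2 * 37 mod 43 = 1^2 * 37 = 1*37 = 37
  bit 1 = 0: r = r^2 mod 43 = 37^2 = 36
  -> s = B^a = 36

Answer: 36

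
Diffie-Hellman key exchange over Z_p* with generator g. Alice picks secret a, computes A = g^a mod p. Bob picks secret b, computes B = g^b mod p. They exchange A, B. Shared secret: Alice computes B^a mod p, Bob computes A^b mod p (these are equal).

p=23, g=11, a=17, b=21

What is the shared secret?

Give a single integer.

A = 11^17 mod 23  (bits of 17 = 10001)
  bit 0 = 1: r = r^2 * 11 mod 23 = 1^2 * 11 = 1*11 = 11
  bit 1 = 0: r = r^2 mod 23 = 11^2 = 6
  bit 2 = 0: r = r^2 mod 23 = 6^2 = 13
  bit 3 = 0: r = r^2 mod 23 = 13^2 = 8
  bit 4 = 1: r = r^2 * 11 mod 23 = 8^2 * 11 = 18*11 = 14
  -> A = 14
B = 11^21 mod 23  (bits of 21 = 10101)
  bit 0 = 1: r = r^2 * 11 mod 23 = 1^2 * 11 = 1*11 = 11
  bit 1 = 0: r = r^2 mod 23 = 11^2 = 6
  bit 2 = 1: r = r^2 * 11 mod 23 = 6^2 * 11 = 13*11 = 5
  bit 3 = 0: r = r^2 mod 23 = 5^2 = 2
  bit 4 = 1: r = r^2 * 11 mod 23 = 2^2 * 11 = 4*11 = 21
  -> B = 21
s = B^a = 21^17 mod 23  (bits of 17 = 10001)
  bit 0 = 1: r = r^2 * 21 mod 23 = 1^2 * 21 = 1*21 = 21
  bit 1 = 0: r = r^2 mod 23 = 21^2 = 4
  bit 2 = 0: r = r^2 mod 23 = 4^2 = 16
  bit 3 = 0: r = r^2 mod 23 = 16^2 = 3
  bit 4 = 1: r = r^2 * 21 mod 23 = 3^2 * 21 = 9*21 = 5
  -> s = B^a = 5

Answer: 5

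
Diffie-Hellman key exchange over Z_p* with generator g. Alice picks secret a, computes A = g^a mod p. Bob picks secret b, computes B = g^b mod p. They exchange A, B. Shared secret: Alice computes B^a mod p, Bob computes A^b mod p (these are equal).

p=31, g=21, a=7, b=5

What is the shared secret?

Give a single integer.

Answer: 6

Derivation:
A = 21^7 mod 31  (bits of 7 = 111)
  bit 0 = 1: r = r^2 * 21 mod 31 = 1^2 * 21 = 1*21 = 21
  bit 1 = 1: r = r^2 * 21 mod 31 = 21^2 * 21 = 7*21 = 23
  bit 2 = 1: r = r^2 * 21 mod 31 = 23^2 * 21 = 2*21 = 11
  -> A = 11
B = 21^5 mod 31  (bits of 5 = 101)
  bit 0 = 1: r = r^2 * 21 mod 31 = 1^2 * 21 = 1*21 = 21
  bit 1 = 0: r = r^2 mod 31 = 21^2 = 7
  bit 2 = 1: r = r^2 * 21 mod 31 = 7^2 * 21 = 18*21 = 6
  -> B = 6
s = B^a = 6^7 mod 31  (bits of 7 = 111)
  bit 0 = 1: r = r^2 * 6 mod 31 = 1^2 * 6 = 1*6 = 6
  bit 1 = 1: r = r^2 * 6 mod 31 = 6^2 * 6 = 5*6 = 30
  bit 2 = 1: r = r^2 * 6 mod 31 = 30^2 * 6 = 1*6 = 6
  -> s = B^a = 6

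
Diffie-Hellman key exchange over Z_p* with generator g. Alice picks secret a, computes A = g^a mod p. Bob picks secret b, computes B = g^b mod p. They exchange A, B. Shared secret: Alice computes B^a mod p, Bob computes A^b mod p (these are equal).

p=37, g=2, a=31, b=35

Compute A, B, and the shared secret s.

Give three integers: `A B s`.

Answer: 22 19 32

Derivation:
A = 2^31 mod 37  (bits of 31 = 11111)
  bit 0 = 1: r = r^2 * 2 mod 37 = 1^2 * 2 = 1*2 = 2
  bit 1 = 1: r = r^2 * 2 mod 37 = 2^2 * 2 = 4*2 = 8
  bit 2 = 1: r = r^2 * 2 mod 37 = 8^2 * 2 = 27*2 = 17
  bit 3 = 1: r = r^2 * 2 mod 37 = 17^2 * 2 = 30*2 = 23
  bit 4 = 1: r = r^2 * 2 mod 37 = 23^2 * 2 = 11*2 = 22
  -> A = 22
B = 2^35 mod 37  (bits of 35 = 100011)
  bit 0 = 1: r = r^2 * 2 mod 37 = 1^2 * 2 = 1*2 = 2
  bit 1 = 0: r = r^2 mod 37 = 2^2 = 4
  bit 2 = 0: r = r^2 mod 37 = 4^2 = 16
  bit 3 = 0: r = r^2 mod 37 = 16^2 = 34
  bit 4 = 1: r = r^2 * 2 mod 37 = 34^2 * 2 = 9*2 = 18
  bit 5 = 1: r = r^2 * 2 mod 37 = 18^2 * 2 = 28*2 = 19
  -> B = 19
s = B^a = 19^31 mod 37  (bits of 31 = 11111)
  bit 0 = 1: r = r^2 * 19 mod 37 = 1^2 * 19 = 1*19 = 19
  bit 1 = 1: r = r^2 * 19 mod 37 = 19^2 * 19 = 28*19 = 14
  bit 2 = 1: r = r^2 * 19 mod 37 = 14^2 * 19 = 11*19 = 24
  bit 3 = 1: r = r^2 * 19 mod 37 = 24^2 * 19 = 21*19 = 29
  bit 4 = 1: r = r^2 * 19 mod 37 = 29^2 * 19 = 27*19 = 32
  -> s = B^a = 32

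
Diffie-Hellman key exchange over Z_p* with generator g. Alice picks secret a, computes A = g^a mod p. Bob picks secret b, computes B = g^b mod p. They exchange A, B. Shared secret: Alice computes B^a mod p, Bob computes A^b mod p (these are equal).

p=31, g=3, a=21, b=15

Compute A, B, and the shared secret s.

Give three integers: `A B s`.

A = 3^21 mod 31  (bits of 21 = 10101)
  bit 0 = 1: r = r^2 * 3 mod 31 = 1^2 * 3 = 1*3 = 3
  bit 1 = 0: r = r^2 mod 31 = 3^2 = 9
  bit 2 = 1: r = r^2 * 3 mod 31 = 9^2 * 3 = 19*3 = 26
  bit 3 = 0: r = r^2 mod 31 = 26^2 = 25
  bit 4 = 1: r = r^2 * 3 mod 31 = 25^2 * 3 = 5*3 = 15
  -> A = 15
B = 3^15 mod 31  (bits of 15 = 1111)
  bit 0 = 1: r = r^2 * 3 mod 31 = 1^2 * 3 = 1*3 = 3
  bit 1 = 1: r = r^2 * 3 mod 31 = 3^2 * 3 = 9*3 = 27
  bit 2 = 1: r = r^2 * 3 mod 31 = 27^2 * 3 = 16*3 = 17
  bit 3 = 1: r = r^2 * 3 mod 31 = 17^2 * 3 = 10*3 = 30
  -> B = 30
s = B^a = 30^21 mod 31  (bits of 21 = 10101)
  bit 0 = 1: r = r^2 * 30 mod 31 = 1^2 * 30 = 1*30 = 30
  bit 1 = 0: r = r^2 mod 31 = 30^2 = 1
  bit 2 = 1: r = r^2 * 30 mod 31 = 1^2 * 30 = 1*30 = 30
  bit 3 = 0: r = r^2 mod 31 = 30^2 = 1
  bit 4 = 1: r = r^2 * 30 mod 31 = 1^2 * 30 = 1*30 = 30
  -> s = B^a = 30

Answer: 15 30 30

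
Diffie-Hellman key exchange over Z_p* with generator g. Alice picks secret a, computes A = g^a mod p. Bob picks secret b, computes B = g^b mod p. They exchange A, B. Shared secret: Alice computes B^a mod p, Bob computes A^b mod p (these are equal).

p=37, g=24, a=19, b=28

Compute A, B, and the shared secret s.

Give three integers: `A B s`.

Answer: 13 33 33

Derivation:
A = 24^19 mod 37  (bits of 19 = 10011)
  bit 0 = 1: r = r^2 * 24 mod 37 = 1^2 * 24 = 1*24 = 24
  bit 1 = 0: r = r^2 mod 37 = 24^2 = 21
  bit 2 = 0: r = r^2 mod 37 = 21^2 = 34
  bit 3 = 1: r = r^2 * 24 mod 37 = 34^2 * 24 = 9*24 = 31
  bit 4 = 1: r = r^2 * 24 mod 37 = 31^2 * 24 = 36*24 = 13
  -> A = 13
B = 24^28 mod 37  (bits of 28 = 11100)
  bit 0 = 1: r = r^2 * 24 mod 37 = 1^2 * 24 = 1*24 = 24
  bit 1 = 1: r = r^2 * 24 mod 37 = 24^2 * 24 = 21*24 = 23
  bit 2 = 1: r = r^2 * 24 mod 37 = 23^2 * 24 = 11*24 = 5
  bit 3 = 0: r = r^2 mod 37 = 5^2 = 25
  bit 4 = 0: r = r^2 mod 37 = 25^2 = 33
  -> B = 33
s = B^a = 33^19 mod 37  (bits of 19 = 10011)
  bit 0 = 1: r = r^2 * 33 mod 37 = 1^2 * 33 = 1*33 = 33
  bit 1 = 0: r = r^2 mod 37 = 33^2 = 16
  bit 2 = 0: r = r^2 mod 37 = 16^2 = 34
  bit 3 = 1: r = r^2 * 33 mod 37 = 34^2 * 33 = 9*33 = 1
  bit 4 = 1: r = r^2 * 33 mod 37 = 1^2 * 33 = 1*33 = 33
  -> s = B^a = 33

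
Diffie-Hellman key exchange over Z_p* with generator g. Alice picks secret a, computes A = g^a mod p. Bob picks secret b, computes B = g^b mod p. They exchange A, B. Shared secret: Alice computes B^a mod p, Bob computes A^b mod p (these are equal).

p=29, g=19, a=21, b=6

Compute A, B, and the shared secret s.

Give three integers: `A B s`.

Answer: 17 22 28

Derivation:
A = 19^21 mod 29  (bits of 21 = 10101)
  bit 0 = 1: r = r^2 * 19 mod 29 = 1^2 * 19 = 1*19 = 19
  bit 1 = 0: r = r^2 mod 29 = 19^2 = 13
  bit 2 = 1: r = r^2 * 19 mod 29 = 13^2 * 19 = 24*19 = 21
  bit 3 = 0: r = r^2 mod 29 = 21^2 = 6
  bit 4 = 1: r = r^2 * 19 mod 29 = 6^2 * 19 = 7*19 = 17
  -> A = 17
B = 19^6 mod 29  (bits of 6 = 110)
  bit 0 = 1: r = r^2 * 19 mod 29 = 1^2 * 19 = 1*19 = 19
  bit 1 = 1: r = r^2 * 19 mod 29 = 19^2 * 19 = 13*19 = 15
  bit 2 = 0: r = r^2 mod 29 = 15^2 = 22
  -> B = 22
s = B^a = 22^21 mod 29  (bits of 21 = 10101)
  bit 0 = 1: r = r^2 * 22 mod 29 = 1^2 * 22 = 1*22 = 22
  bit 1 = 0: r = r^2 mod 29 = 22^2 = 20
  bit 2 = 1: r = r^2 * 22 mod 29 = 20^2 * 22 = 23*22 = 13
  bit 3 = 0: r = r^2 mod 29 = 13^2 = 24
  bit 4 = 1: r = r^2 * 22 mod 29 = 24^2 * 22 = 25*22 = 28
  -> s = B^a = 28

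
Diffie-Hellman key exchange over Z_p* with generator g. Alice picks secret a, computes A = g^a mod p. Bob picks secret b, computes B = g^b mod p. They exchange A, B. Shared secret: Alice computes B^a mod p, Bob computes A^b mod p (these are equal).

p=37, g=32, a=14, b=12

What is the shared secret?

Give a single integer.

A = 32^14 mod 37  (bits of 14 = 1110)
  bit 0 = 1: r = r^2 * 32 mod 37 = 1^2 * 32 = 1*32 = 32
  bit 1 = 1: r = r^2 * 32 mod 37 = 32^2 * 32 = 25*32 = 23
  bit 2 = 1: r = r^2 * 32 mod 37 = 23^2 * 32 = 11*32 = 19
  bit 3 = 0: r = r^2 mod 37 = 19^2 = 28
  -> A = 28
B = 32^12 mod 37  (bits of 12 = 1100)
  bit 0 = 1: r = r^2 * 32 mod 37 = 1^2 * 32 = 1*32 = 32
  bit 1 = 1: r = r^2 * 32 mod 37 = 32^2 * 32 = 25*32 = 23
  bit 2 = 0: r = r^2 mod 37 = 23^2 = 11
  bit 3 = 0: r = r^2 mod 37 = 11^2 = 10
  -> B = 10
s = B^a = 10^14 mod 37  (bits of 14 = 1110)
  bit 0 = 1: r = r^2 * 10 mod 37 = 1^2 * 10 = 1*10 = 10
  bit 1 = 1: r = r^2 * 10 mod 37 = 10^2 * 10 = 26*10 = 1
  bit 2 = 1: r = r^2 * 10 mod 37 = 1^2 * 10 = 1*10 = 10
  bit 3 = 0: r = r^2 mod 37 = 10^2 = 26
  -> s = B^a = 26

Answer: 26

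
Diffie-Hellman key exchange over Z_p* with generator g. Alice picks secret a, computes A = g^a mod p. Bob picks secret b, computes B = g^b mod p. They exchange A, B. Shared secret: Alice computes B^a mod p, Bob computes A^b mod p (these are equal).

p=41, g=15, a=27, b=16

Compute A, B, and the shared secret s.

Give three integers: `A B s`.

Answer: 7 37 16

Derivation:
A = 15^27 mod 41  (bits of 27 = 11011)
  bit 0 = 1: r = r^2 * 15 mod 41 = 1^2 * 15 = 1*15 = 15
  bit 1 = 1: r = r^2 * 15 mod 41 = 15^2 * 15 = 20*15 = 13
  bit 2 = 0: r = r^2 mod 41 = 13^2 = 5
  bit 3 = 1: r = r^2 * 15 mod 41 = 5^2 * 15 = 25*15 = 6
  bit 4 = 1: r = r^2 * 15 mod 41 = 6^2 * 15 = 36*15 = 7
  -> A = 7
B = 15^16 mod 41  (bits of 16 = 10000)
  bit 0 = 1: r = r^2 * 15 mod 41 = 1^2 * 15 = 1*15 = 15
  bit 1 = 0: r = r^2 mod 41 = 15^2 = 20
  bit 2 = 0: r = r^2 mod 41 = 20^2 = 31
  bit 3 = 0: r = r^2 mod 41 = 31^2 = 18
  bit 4 = 0: r = r^2 mod 41 = 18^2 = 37
  -> B = 37
s = B^a = 37^27 mod 41  (bits of 27 = 11011)
  bit 0 = 1: r = r^2 * 37 mod 41 = 1^2 * 37 = 1*37 = 37
  bit 1 = 1: r = r^2 * 37 mod 41 = 37^2 * 37 = 16*37 = 18
  bit 2 = 0: r = r^2 mod 41 = 18^2 = 37
  bit 3 = 1: r = r^2 * 37 mod 41 = 37^2 * 37 = 16*37 = 18
  bit 4 = 1: r = r^2 * 37 mod 41 = 18^2 * 37 = 37*37 = 16
  -> s = B^a = 16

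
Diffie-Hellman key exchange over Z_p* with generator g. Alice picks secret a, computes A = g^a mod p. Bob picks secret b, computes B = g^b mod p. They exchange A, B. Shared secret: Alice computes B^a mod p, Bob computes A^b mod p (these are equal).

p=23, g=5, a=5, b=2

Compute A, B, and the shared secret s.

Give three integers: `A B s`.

A = 5^5 mod 23  (bits of 5 = 101)
  bit 0 = 1: r = r^2 * 5 mod 23 = 1^2 * 5 = 1*5 = 5
  bit 1 = 0: r = r^2 mod 23 = 5^2 = 2
  bit 2 = 1: r = r^2 * 5 mod 23 = 2^2 * 5 = 4*5 = 20
  -> A = 20
B = 5^2 mod 23  (bits of 2 = 10)
  bit 0 = 1: r = r^2 * 5 mod 23 = 1^2 * 5 = 1*5 = 5
  bit 1 = 0: r = r^2 mod 23 = 5^2 = 2
  -> B = 2
s = B^a = 2^5 mod 23  (bits of 5 = 101)
  bit 0 = 1: r = r^2 * 2 mod 23 = 1^2 * 2 = 1*2 = 2
  bit 1 = 0: r = r^2 mod 23 = 2^2 = 4
  bit 2 = 1: r = r^2 * 2 mod 23 = 4^2 * 2 = 16*2 = 9
  -> s = B^a = 9

Answer: 20 2 9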